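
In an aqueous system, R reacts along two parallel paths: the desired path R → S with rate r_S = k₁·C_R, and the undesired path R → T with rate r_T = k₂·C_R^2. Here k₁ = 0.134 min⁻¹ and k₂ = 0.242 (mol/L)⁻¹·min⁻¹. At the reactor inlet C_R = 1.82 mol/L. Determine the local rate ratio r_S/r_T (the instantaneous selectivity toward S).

S_{S/T} = r_S/r_T = (k₁·C_R)/(k₂·C_R^2) = (k₁/k₂)·C_R⁻¹.
= (0.134×1.820) / (0.242×1.820^2) = 0.2439/0.8016 = 0.304.
The undesired path is higher order in R, so low C_R (CSTR or dilute feed) favours S.

0.304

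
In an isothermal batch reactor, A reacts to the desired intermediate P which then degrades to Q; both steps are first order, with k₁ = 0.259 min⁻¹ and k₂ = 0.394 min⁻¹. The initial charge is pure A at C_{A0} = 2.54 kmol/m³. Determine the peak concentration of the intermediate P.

For a first-order series the maximum intermediate yield is C_{P,max}/C_{A0} = (k₁/k₂)^[k₂/(k₂−k₁)].
= (0.259/0.394)^(0.394/(0.394−0.259)) = (0.6574)^(2.919) = 0.2939.
C_{P,max} = 0.2939×2.54 = 0.747 kmol/m³.

0.747 kmol/m³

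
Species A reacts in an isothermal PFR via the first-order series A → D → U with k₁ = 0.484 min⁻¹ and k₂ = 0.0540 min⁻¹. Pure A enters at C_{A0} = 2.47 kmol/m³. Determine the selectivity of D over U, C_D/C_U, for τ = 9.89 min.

1.91

For first-order series with pure A initially, C_D(τ) = k₁C_{A0}/(k₂−k₁)·(e^(−k₁τ) − e^(−k₂τ)).
e^(−k₁τ) = e^(−0.484×9.89) = e^(−4.787) = 0.008339; e^(−k₂τ) = e^(−0.5341) = 0.5862.
C_D = 0.484×2.47/(0.0540−0.484) × (0.008339−0.5862) = (-2.780)×(-0.5779) = 1.607 kmol/m³.
C_A = C_{A0}e^(−k₁τ) = 0.02060 kmol/m³, so C_U = C_{A0}−C_A−C_D = 0.8428 kmol/m³; C_D/C_U = 1.91.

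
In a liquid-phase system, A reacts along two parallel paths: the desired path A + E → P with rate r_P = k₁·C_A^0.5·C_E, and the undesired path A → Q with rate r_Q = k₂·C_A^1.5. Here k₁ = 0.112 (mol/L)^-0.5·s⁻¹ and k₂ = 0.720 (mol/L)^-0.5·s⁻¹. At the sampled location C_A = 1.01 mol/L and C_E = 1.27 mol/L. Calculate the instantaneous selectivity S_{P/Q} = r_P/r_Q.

0.196

S_{P/Q} = r_P/r_Q = (k₁·C_A^0.5·C_E)/(k₂·C_A^1.5) = (k₁/k₂)·C_A⁻¹·C_E.
= (0.112×1.010^0.5×1.270) / (0.720×1.010^1.5) = 0.1429/0.7308 = 0.196.
The undesired path is higher order in A, so low C_A (CSTR or dilute feed) favours P.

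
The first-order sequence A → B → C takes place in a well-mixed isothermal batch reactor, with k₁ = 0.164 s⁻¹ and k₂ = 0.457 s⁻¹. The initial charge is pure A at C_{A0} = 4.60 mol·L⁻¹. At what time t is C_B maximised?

3.50 s

For first-order series the maximum of C_B occurs at t_opt = ln(k₂/k₁)/(k₂−k₁).
= ln(0.457/0.164)/(0.457−0.164) = ln(2.787)/0.2930 = 1.025/0.2930 = 3.50 s.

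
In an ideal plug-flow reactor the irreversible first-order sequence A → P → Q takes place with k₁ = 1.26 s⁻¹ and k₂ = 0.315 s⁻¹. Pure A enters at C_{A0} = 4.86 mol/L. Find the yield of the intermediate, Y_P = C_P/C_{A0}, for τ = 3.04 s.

Solving the coupled first-order balances gives C_P(τ) = [k₁/(k₂−k₁)]·C_{A0}·(e^(−k₁τ) − e^(−k₂τ)).
e^(−k₁τ) = e^(−1.26×3.04) = e^(−3.830) = 0.02170; e^(−k₂τ) = e^(−0.9576) = 0.3838.
C_P = 1.26×4.86/(0.315−1.26) × (0.02170−0.3838) = (-6.480)×(-0.3621) = 2.346 mol/L.
Y_P = C_P/C_{A0} = 2.346/4.86 = 0.483.

0.483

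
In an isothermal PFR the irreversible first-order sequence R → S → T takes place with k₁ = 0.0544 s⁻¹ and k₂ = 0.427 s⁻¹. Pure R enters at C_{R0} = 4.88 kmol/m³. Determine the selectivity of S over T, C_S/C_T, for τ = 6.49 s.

0.458

The intermediate concentration in a first-order A→B→C sequence is C_S = k₁C_{R0}(e^(−k₁τ) − e^(−k₂τ))/(k₂−k₁).
e^(−k₁τ) = e^(−0.0544×6.49) = e^(−0.3531) = 0.7025; e^(−k₂τ) = e^(−2.771) = 0.06258.
C_S = 0.0544×4.88/(0.427−0.0544) × (0.7025−0.06258) = 0.7125×0.6400 = 0.4560 kmol/m³.
C_R = C_{R0}e^(−k₁τ) = 3.428 kmol/m³, so C_T = C_{R0}−C_R−C_S = 0.9957 kmol/m³; C_S/C_T = 0.458.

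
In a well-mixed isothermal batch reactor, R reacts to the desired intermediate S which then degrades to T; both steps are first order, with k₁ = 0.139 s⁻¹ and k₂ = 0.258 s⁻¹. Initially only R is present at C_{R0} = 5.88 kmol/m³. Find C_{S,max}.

1.54 kmol/m³

Evaluating C_S at t_opt = ln(k₂/k₁)/(k₂−k₁) gives C_{S,max}/C_{R0} = (k₁/k₂)^[k₂/(k₂−k₁)].
= (0.139/0.258)^(0.258/(0.258−0.139)) = (0.5388)^(2.168) = 0.2616.
C_{S,max} = 0.2616×5.88 = 1.54 kmol/m³.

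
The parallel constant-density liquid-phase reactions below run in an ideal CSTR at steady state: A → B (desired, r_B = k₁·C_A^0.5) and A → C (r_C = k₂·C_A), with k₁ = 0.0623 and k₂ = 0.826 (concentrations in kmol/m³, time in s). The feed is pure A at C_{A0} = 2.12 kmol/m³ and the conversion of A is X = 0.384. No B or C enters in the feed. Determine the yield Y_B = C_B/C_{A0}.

0.0238

Exit C_A = C_{A0}(1−X) = 2.12×0.616 = 1.306 kmol/m³.
Rates in a CSTR are evaluated at the outlet concentration: r_B = 0.0623×1.306^0.5 = 0.07119, r_C = 0.826×1.306 = 1.079.
Fraction of consumed A going to B: r_B/(r_B+r_C) = 0.06191.
C_B = 0.06191·C_{A0}·X = 0.06191×2.12×0.384 = 0.0504 kmol/m³; Y_B = C_B/C_{A0} = 0.0238.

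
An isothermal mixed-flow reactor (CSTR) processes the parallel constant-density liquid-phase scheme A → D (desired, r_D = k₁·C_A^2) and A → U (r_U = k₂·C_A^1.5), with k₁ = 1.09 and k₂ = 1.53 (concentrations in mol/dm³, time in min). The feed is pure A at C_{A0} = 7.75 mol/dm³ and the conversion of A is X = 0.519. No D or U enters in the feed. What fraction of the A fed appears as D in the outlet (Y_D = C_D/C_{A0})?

0.301

Exit C_A = C_{A0}(1−X) = 7.75×0.481 = 3.728 mol/dm³.
A CSTR operates uniformly at the exit composition, giving r_D = 15.15 and r_U = 11.01 (each k·C_A^n at C_A = 3.728).
Fraction of consumed A going to D: r_D/(r_D+r_U) = 0.5790.
C_D = 0.5790·C_{A0}·X = 0.5790×7.75×0.519 = 2.33 mol/dm³; Y_D = C_D/C_{A0} = 0.301.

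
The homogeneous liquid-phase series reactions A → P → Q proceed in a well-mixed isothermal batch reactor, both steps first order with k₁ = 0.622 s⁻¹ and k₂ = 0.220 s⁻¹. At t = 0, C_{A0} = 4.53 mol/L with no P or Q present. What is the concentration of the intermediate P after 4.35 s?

The intermediate concentration in a first-order A→B→C sequence is C_P = k₁C_{A0}(e^(−k₁t) − e^(−k₂t))/(k₂−k₁).
e^(−k₁t) = e^(−0.622×4.35) = e^(−2.706) = 0.06682; e^(−k₂t) = e^(−0.9570) = 0.3840.
C_P = 0.622×4.53/(0.220−0.622) × (0.06682−0.3840) = (-7.009)×(-0.3172) = 2.223 mol/L.

2.22 mol/L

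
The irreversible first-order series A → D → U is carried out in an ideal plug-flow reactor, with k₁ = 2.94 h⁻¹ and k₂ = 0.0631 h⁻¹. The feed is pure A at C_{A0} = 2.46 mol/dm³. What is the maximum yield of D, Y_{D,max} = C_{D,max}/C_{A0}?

At the optimum, C_{D,max}/C_{A0} = (k₁/k₂)^[k₂/(k₂−k₁)].
= (2.94/0.0631)^(0.0631/(0.0631−2.94)) = (46.59)^(-0.02193) = 0.9192.

0.919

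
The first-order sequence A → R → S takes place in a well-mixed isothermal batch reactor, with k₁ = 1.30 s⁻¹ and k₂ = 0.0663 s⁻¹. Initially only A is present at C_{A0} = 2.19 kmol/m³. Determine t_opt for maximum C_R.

2.41 s

For first-order series the maximum of C_R occurs at t_opt = ln(k₂/k₁)/(k₂−k₁).
= ln(0.0663/1.30)/(0.0663−1.30) = ln(0.05100)/-1.234 = -2.976/-1.234 = 2.41 s.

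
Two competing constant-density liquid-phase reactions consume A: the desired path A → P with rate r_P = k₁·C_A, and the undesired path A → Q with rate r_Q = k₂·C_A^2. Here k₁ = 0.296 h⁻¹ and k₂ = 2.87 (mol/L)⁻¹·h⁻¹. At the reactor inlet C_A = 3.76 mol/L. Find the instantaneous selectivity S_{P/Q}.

S_{P/Q} = r_P/r_Q = (k₁·C_A)/(k₂·C_A^2) = (k₁/k₂)·C_A⁻¹.
= (0.296×3.760) / (2.87×3.760^2) = 1.113/40.57 = 0.0274.

0.0274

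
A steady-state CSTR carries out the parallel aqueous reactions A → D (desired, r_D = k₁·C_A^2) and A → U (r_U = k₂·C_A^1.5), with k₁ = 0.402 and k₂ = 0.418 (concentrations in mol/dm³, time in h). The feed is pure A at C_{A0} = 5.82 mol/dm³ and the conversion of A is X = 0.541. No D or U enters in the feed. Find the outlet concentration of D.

1.92 mol/dm³

Exit C_A = C_{A0}(1−X) = 5.82×0.459 = 2.671 mol/dm³.
A CSTR operates uniformly at the exit composition, giving r_D = 2.869 and r_U = 1.825 (each k·C_A^n at C_A = 2.671).
Fraction of consumed A going to D: r_D/(r_D+r_U) = 0.6112.
C_D = 0.6112·C_{A0}·X = 0.6112×5.82×0.541 = 1.92 mol/dm³.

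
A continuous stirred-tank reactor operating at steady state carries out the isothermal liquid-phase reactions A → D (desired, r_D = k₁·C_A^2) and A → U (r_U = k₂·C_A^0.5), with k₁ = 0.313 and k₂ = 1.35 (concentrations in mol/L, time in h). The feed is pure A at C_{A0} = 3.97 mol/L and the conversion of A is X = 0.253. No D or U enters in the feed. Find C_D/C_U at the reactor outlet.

Exit C_A = C_{A0}(1−X) = 3.97×0.747 = 2.966 mol/L.
Rates in a CSTR are evaluated at the outlet concentration: r_D = 0.313×2.966^2 = 2.753, r_U = 1.35×2.966^0.5 = 2.325.
Overall selectivity = C_D/C_U = r_Dτ/(r_Uτ) = r_D/r_U = 1.18.

1.18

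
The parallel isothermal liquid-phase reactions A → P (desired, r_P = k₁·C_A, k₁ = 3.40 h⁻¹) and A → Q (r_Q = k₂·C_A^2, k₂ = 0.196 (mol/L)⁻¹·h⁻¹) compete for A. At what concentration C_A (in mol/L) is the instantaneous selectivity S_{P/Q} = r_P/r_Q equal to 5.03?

S_{P/Q} = (k₁/k₂)·C_A⁻¹ ⇒ C_A = (S·k₂/k₁)^(-1).
= (5.03×0.196/3.40)^(-1) = (0.2900)^(-1) = 3.45 mol/L.

3.45 mol/L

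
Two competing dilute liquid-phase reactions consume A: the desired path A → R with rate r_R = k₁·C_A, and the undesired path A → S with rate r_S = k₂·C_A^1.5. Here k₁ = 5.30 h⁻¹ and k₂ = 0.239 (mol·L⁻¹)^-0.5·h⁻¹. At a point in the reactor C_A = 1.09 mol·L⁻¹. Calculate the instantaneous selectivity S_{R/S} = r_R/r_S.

S_{R/S} = r_R/r_S = (k₁·C_A)/(k₂·C_A^1.5) = (k₁/k₂)·C_A^-0.5.
= (5.30×1.090) / (0.239×1.090^1.5) = 5.777/0.2720 = 21.2.
The undesired path is higher order in A, so low C_A (CSTR or dilute feed) favours R.

21.2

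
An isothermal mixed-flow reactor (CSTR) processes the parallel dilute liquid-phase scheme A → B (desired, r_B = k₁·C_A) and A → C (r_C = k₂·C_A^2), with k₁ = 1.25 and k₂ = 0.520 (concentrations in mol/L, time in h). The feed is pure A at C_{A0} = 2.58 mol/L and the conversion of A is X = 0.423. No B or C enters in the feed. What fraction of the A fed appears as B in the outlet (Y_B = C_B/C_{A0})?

Exit C_A = C_{A0}(1−X) = 2.58×0.577 = 1.489 mol/L.
In a CSTR the entire volume is at exit conditions, so r_B = 1.25×1.489 = 1.861 and r_C = 0.520×1.489^2 = 1.152.
Fraction of consumed A going to B: r_B/(r_B+r_C) = 0.6176.
C_B = 0.6176·C_{A0}·X = 0.6176×2.58×0.423 = 0.674 mol/L; Y_B = C_B/C_{A0} = 0.261.

0.261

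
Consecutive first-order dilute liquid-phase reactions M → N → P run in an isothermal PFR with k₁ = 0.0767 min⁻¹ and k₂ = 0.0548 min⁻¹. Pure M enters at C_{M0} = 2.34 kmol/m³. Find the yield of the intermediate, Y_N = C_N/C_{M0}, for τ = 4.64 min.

For first-order series with pure M initially, C_N(τ) = k₁C_{M0}/(k₂−k₁)·(e^(−k₁τ) − e^(−k₂τ)).
e^(−k₁τ) = e^(−0.0767×4.64) = e^(−0.3559) = 0.7006; e^(−k₂τ) = e^(−0.2543) = 0.7755.
C_N = 0.0767×2.34/(0.0548−0.0767) × (0.7006−0.7755) = (-8.195)×(-0.07493) = 0.6141 kmol/m³.
Y_N = C_N/C_{M0} = 0.6141/2.34 = 0.262.

0.262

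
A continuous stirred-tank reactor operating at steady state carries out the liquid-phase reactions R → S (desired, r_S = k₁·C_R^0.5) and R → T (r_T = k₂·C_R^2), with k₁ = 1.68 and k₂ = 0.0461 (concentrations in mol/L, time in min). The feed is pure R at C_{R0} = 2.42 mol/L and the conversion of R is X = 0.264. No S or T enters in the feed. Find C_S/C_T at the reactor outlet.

Exit C_R = C_{R0}(1−X) = 2.42×0.736 = 1.781 mol/L.
Rates in a CSTR are evaluated at the outlet concentration: r_S = 1.68×1.781^0.5 = 2.242, r_T = 0.0461×1.781^2 = 0.1462.
Overall selectivity = C_S/C_T = r_Sτ/(r_Tτ) = r_S/r_T = 15.3.

15.3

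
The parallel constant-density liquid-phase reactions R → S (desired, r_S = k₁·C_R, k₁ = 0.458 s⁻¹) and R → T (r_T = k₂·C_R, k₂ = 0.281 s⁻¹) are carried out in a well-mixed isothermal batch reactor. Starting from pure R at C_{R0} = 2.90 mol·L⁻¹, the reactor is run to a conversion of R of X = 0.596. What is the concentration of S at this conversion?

C_R = C_{R0}(1−X) = 1.172 mol·L⁻¹.
Both paths are first order in R, so the instantaneous fraction to S is constant: dC_S/d(−C_R) = k₁/(k₁+k₂) = 0.6198.
C_S = 0.6198·(C_{R0}−C_R) = 0.6198×1.728 = 1.07 mol·L⁻¹.

1.07 mol·L⁻¹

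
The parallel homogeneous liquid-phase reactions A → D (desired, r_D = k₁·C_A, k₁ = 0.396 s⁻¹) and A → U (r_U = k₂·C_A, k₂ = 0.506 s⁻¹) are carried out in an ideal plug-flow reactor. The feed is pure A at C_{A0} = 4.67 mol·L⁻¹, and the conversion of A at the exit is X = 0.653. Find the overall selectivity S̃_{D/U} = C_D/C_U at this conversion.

0.783

C_A = C_{A0}(1−X) = 1.620 mol·L⁻¹.
Both paths are first order in A, so the instantaneous fraction to D is constant: dC_D/d(−C_A) = k₁/(k₁+k₂) = 0.4390.
C_D = 0.4390·(C_{A0}−C_A) = 0.4390×3.050 = 1.34 mol·L⁻¹.
C_U = (C_{A0}−C_A)−C_D = 1.711 mol·L⁻¹; S̃_{D/U} = 1.339/1.711 = 0.783.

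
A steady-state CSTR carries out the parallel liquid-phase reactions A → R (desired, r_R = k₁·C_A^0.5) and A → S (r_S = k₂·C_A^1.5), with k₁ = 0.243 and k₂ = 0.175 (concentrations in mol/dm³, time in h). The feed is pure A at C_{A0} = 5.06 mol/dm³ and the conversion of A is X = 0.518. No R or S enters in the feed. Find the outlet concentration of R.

Exit C_A = C_{A0}(1−X) = 5.06×0.482 = 2.439 mol/dm³.
In a CSTR the entire volume is at exit conditions, so r_R = 0.243×2.439^0.5 = 0.3795 and r_S = 0.175×2.439^1.5 = 0.6666.
Fraction of consumed A going to R: r_R/(r_R+r_S) = 0.3628.
C_R = 0.3628·C_{A0}·X = 0.3628×5.06×0.518 = 0.951 mol/dm³.

0.951 mol/dm³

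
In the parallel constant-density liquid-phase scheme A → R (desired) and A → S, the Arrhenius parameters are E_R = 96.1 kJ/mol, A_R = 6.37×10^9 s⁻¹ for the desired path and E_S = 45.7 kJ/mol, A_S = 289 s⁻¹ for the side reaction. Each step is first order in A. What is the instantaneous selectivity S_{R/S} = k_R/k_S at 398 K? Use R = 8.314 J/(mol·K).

5.35

Since both paths have the same order in A, the concentration cancels and S_{R/S} = k_R/k_S = (A_R/A_S)·exp[(E_S−E_R)/(RT)].
(E_S−E_R)/(RT) = (45.7−96.1)×10³/(8.314×398) = -50400/3309 = -15.23.
k_R/k_S = (6.37×10^9/289)·exp(-15.23) = 2.204×10^7 × 2.427×10^-7 = 5.35.
Since E_R > E_S, raising the temperature improves selectivity toward R.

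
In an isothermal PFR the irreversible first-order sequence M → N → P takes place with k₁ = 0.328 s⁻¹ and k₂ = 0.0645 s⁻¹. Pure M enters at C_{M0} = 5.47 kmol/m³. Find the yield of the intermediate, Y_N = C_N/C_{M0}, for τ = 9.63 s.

For first-order series with pure M initially, C_N(τ) = k₁C_{M0}/(k₂−k₁)·(e^(−k₁τ) − e^(−k₂τ)).
e^(−k₁τ) = e^(−0.328×9.63) = e^(−3.159) = 0.04248; e^(−k₂τ) = e^(−0.6211) = 0.5373.
C_N = 0.328×5.47/(0.0645−0.328) × (0.04248−0.5373) = (-6.809)×(-0.4949) = 3.369 kmol/m³.
Y_N = C_N/C_{M0} = 3.369/5.47 = 0.616.

0.616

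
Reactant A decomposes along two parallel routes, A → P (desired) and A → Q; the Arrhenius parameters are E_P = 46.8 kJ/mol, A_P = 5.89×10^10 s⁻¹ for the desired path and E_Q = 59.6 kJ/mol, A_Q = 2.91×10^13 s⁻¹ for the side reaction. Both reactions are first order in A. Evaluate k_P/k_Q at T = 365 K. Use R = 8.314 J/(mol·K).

Since both paths have the same order in A, the concentration cancels and S_{P/Q} = k_P/k_Q = (A_P/A_Q)·exp[(E_Q−E_P)/(RT)].
(E_Q−E_P)/(RT) = (59.6−46.8)×10³/(8.314×365) = 12800/3035 = 4.218.
k_P/k_Q = (5.89×10^10/2.91×10^13)·exp(4.218) = 0.002024 × 67.90 = 0.137.
Since E_P < E_Q, lowering the temperature improves selectivity toward P.

0.137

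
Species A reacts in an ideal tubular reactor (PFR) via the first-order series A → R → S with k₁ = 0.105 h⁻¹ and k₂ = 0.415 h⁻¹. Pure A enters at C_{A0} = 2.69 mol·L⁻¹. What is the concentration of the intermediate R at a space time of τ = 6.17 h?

0.406 mol·L⁻¹

The intermediate concentration in a first-order A→B→C sequence is C_R = k₁C_{A0}(e^(−k₁τ) − e^(−k₂τ))/(k₂−k₁).
e^(−k₁τ) = e^(−0.105×6.17) = e^(−0.6478) = 0.5232; e^(−k₂τ) = e^(−2.561) = 0.07726.
C_R = 0.105×2.69/(0.415−0.105) × (0.5232−0.07726) = 0.9111×0.4459 = 0.4063 mol·L⁻¹.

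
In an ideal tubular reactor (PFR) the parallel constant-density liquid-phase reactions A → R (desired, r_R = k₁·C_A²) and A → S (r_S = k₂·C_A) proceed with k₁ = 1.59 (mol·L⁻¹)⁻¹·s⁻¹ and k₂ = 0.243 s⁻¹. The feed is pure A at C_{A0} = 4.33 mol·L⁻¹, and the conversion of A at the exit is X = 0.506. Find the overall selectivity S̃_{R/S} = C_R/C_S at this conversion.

C_A = C_{A0}(1−X) = 2.139 mol·L⁻¹.
Along a PFR/batch, dC_S/dC_A = −r_S/(r_R+r_S) = −k₂/(k₂+k₁·C_A).
Integrating from C_{A0} to C_A: C_S = (0.243/1.59)·ln[(0.243+1.59·4.33)/(0.243+1.59·2.14)] = 0.1528·ln(7.128/3.644) = 0.1025 mol·L⁻¹.
Then C_R = (C_{A0}−C_A) − C_S = 2.191 − 0.1025 = 2.088 mol·L⁻¹.
S̃_{R/S} = C_R/C_S = 2.088/0.1025 = 20.4.

20.4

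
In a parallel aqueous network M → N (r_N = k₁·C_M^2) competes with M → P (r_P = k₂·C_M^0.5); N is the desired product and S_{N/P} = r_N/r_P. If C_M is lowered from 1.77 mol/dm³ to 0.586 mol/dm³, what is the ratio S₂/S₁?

S_{N/P} = (k₁/k₂)·C_M^1.5, so S₂/S₁ = (C_{M,2}/C_{M,1})^1.5.
= (0.586/1.77)^1.5 = (0.3311)^1.5 = 0.190.

0.190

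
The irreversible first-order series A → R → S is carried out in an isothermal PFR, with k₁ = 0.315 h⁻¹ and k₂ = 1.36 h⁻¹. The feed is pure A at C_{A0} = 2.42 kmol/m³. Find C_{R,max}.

For a first-order series the maximum intermediate yield is C_{R,max}/C_{A0} = (k₁/k₂)^[k₂/(k₂−k₁)].
= (0.315/1.36)^(1.36/(1.36−0.315)) = (0.2316)^(1.301) = 0.1490.
C_{R,max} = 0.1490×2.42 = 0.361 kmol/m³.

0.361 kmol/m³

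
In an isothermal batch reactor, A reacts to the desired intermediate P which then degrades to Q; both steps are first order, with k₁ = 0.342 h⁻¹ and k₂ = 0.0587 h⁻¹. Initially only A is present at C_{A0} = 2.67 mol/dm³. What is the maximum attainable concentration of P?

1.85 mol/dm³

Evaluating C_P at t_opt = ln(k₂/k₁)/(k₂−k₁) gives C_{P,max}/C_{A0} = (k₁/k₂)^[k₂/(k₂−k₁)].
= (0.342/0.0587)^(0.0587/(0.0587−0.342)) = (5.826)^(-0.2072) = 0.6941.
C_{P,max} = 0.6941×2.67 = 1.85 mol/dm³.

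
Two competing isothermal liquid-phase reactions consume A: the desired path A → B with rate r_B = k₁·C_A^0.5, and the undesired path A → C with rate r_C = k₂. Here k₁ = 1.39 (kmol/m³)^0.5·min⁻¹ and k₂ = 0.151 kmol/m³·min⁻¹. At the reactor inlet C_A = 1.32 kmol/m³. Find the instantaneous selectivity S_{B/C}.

S_{B/C} = r_B/r_C = (k₁·C_A^0.5)/(k₂) = (k₁/k₂)·C_A^0.5.
= (1.39×1.320^0.5) / (0.151) = 1.597/0.1510 = 10.6.
Since the desired path is higher order in A, keeping C_A high (PFR or concentrated feed) favours B.

10.6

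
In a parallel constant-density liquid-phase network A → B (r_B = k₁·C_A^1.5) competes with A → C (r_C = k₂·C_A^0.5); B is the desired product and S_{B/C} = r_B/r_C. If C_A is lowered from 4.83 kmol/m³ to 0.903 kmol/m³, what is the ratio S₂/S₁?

0.187

S_{B/C} = (k₁/k₂)·C_A, so S₂/S₁ = (C_{A,2}/C_{A,1}).
= 0.903/4.83 = 0.187.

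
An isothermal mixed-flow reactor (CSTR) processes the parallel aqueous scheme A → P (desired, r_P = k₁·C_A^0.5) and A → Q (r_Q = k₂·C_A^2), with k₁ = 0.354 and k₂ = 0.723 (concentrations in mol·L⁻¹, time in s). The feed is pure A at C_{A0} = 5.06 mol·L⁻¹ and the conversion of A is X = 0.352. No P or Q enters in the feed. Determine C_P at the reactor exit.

Exit C_A = C_{A0}(1−X) = 5.06×0.648 = 3.279 mol·L⁻¹.
In a CSTR the entire volume is at exit conditions, so r_P = 0.354×3.279^0.5 = 0.6410 and r_Q = 0.723×3.279^2 = 7.773.
Fraction of consumed A going to P: r_P/(r_P+r_Q) = 0.07618.
C_P = 0.07618·C_{A0}·X = 0.07618×5.06×0.352 = 0.136 mol·L⁻¹.

0.136 mol·L⁻¹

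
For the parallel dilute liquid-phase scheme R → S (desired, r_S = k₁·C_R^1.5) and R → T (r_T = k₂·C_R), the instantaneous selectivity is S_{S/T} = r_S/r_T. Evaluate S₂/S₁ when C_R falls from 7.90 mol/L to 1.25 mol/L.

S_{S/T} = (k₁/k₂)·C_R^0.5, so S₂/S₁ = (C_{R,2}/C_{R,1})^0.5.
= (1.25/7.90)^0.5 = (0.1582)^0.5 = 0.398.
Selectivity toward S falls as C_R falls — high-concentration operation is favoured.

0.398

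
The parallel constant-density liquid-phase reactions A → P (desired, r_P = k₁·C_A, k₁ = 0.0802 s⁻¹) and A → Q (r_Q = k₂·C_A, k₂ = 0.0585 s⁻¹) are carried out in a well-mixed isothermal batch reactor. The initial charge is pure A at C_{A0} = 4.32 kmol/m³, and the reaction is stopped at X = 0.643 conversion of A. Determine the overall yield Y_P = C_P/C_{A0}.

C_A = C_{A0}(1−X) = 1.542 kmol/m³.
Both paths are first order in A, so the instantaneous fraction to P is constant: dC_P/d(−C_A) = k₁/(k₁+k₂) = 0.5782.
C_P = 0.5782·(C_{A0}−C_A) = 0.5782×2.778 = 1.61 kmol/m³.
Y_P = C_P/C_{A0} = 1.606/4.32 = 0.372.

0.372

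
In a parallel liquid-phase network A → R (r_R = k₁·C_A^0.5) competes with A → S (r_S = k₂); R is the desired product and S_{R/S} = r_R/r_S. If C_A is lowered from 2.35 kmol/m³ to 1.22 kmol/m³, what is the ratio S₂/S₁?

0.721

S_{R/S} = (k₁/k₂)·C_A^0.5, so S₂/S₁ = (C_{A,2}/C_{A,1})^0.5.
= (1.22/2.35)^0.5 = (0.5191)^0.5 = 0.721.
Selectivity toward R falls as C_A falls — high-concentration operation is favoured.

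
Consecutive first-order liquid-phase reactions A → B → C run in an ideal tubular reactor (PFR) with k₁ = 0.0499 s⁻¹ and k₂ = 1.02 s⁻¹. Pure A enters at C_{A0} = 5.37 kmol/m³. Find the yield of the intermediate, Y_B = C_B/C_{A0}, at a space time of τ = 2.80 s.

For first-order series with pure A initially, C_B(τ) = k₁C_{A0}/(k₂−k₁)·(e^(−k₁τ) − e^(−k₂τ)).
e^(−k₁τ) = e^(−0.0499×2.80) = e^(−0.1397) = 0.8696; e^(−k₂τ) = e^(−2.856) = 0.05750.
C_B = 0.0499×5.37/(1.02−0.0499) × (0.8696−0.05750) = 0.2762×0.8121 = 0.2243 kmol/m³.
Y_B = C_B/C_{A0} = 0.2243/5.37 = 0.0418.

0.0418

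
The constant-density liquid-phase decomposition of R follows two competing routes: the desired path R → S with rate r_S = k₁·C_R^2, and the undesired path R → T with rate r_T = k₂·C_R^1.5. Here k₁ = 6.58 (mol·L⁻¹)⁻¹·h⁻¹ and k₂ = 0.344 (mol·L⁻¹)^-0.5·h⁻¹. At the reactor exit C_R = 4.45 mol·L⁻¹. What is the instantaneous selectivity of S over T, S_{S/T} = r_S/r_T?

40.4

S_{S/T} = r_S/r_T = (k₁·C_R^2)/(k₂·C_R^1.5) = (k₁/k₂)·C_R^0.5.
= (6.58×4.450^2) / (0.344×4.450^1.5) = 130.3/3.229 = 40.4.
Since the desired path is higher order in R, keeping C_R high (PFR or concentrated feed) favours S.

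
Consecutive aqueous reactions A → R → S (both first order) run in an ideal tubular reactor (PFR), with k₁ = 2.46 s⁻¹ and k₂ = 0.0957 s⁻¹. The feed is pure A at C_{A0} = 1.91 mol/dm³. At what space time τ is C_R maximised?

The intermediate peaks when r₁ = r₂, i.e. k₁e^(−k₁τ) = k₂e^(−k₂τ), giving τ_opt = ln(k₂/k₁)/(k₂−k₁).
= ln(0.0957/2.46)/(0.0957−2.46) = ln(0.03890)/-2.364 = -3.247/-2.364 = 1.37 s.

1.37 s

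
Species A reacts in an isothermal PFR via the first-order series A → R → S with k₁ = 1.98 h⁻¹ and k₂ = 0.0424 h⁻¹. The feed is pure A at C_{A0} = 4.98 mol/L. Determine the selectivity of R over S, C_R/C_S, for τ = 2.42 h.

Solving the coupled first-order balances gives C_R(τ) = [k₁/(k₂−k₁)]·C_{A0}·(e^(−k₁τ) − e^(−k₂τ)).
e^(−k₁τ) = e^(−1.98×2.42) = e^(−4.792) = 0.008299; e^(−k₂τ) = e^(−0.1026) = 0.9025.
C_R = 1.98×4.98/(0.0424−1.98) × (0.008299−0.9025) = (-5.089)×(-0.8942) = 4.550 mol/L.
C_A = C_{A0}e^(−k₁τ) = 0.04133 mol/L, so C_S = C_{A0}−C_A−C_R = 0.3882 mol/L; C_R/C_S = 11.7.

11.7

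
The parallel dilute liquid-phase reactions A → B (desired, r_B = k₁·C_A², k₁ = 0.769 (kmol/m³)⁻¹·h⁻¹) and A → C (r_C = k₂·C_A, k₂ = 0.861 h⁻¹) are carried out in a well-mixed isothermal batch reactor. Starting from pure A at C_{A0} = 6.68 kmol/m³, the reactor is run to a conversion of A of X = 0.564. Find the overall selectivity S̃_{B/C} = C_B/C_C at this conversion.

4.10

C_A = C_{A0}(1−X) = 2.912 kmol/m³.
Along a PFR/batch, dC_C/dC_A = −r_C/(r_B+r_C) = −k₂/(k₂+k₁·C_A).
Integrating from C_{A0} to C_A: C_C = (0.861/0.769)·ln[(0.861+0.769·6.68)/(0.861+0.769·2.91)] = 1.120·ln(5.998/3.101) = 0.7387 kmol/m³.
Then C_B = (C_{A0}−C_A) − C_C = 3.768 − 0.7387 = 3.029 kmol/m³.
S̃_{B/C} = C_B/C_C = 3.029/0.7387 = 4.10.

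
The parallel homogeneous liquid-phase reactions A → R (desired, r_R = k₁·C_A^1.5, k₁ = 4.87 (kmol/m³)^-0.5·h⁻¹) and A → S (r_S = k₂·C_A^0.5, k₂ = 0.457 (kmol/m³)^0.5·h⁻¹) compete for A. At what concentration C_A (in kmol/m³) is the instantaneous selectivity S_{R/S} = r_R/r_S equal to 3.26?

0.306 kmol/m³

S_{R/S} = (k₁/k₂)·C_A ⇒ C_A = S·k₂/k₁.
= 3.26×0.457/4.87 = 0.306 kmol/m³.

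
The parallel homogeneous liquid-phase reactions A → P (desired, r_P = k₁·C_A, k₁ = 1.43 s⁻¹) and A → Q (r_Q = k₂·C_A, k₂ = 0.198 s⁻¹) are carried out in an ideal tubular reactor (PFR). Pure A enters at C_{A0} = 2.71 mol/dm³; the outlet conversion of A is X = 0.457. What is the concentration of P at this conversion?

C_A = C_{A0}(1−X) = 1.472 mol/dm³.
Both paths are first order in A, so the instantaneous fraction to P is constant: dC_P/d(−C_A) = k₁/(k₁+k₂) = 0.8784.
C_P = 0.8784·(C_{A0}−C_A) = 0.8784×1.238 = 1.09 mol/dm³.

1.09 mol/dm³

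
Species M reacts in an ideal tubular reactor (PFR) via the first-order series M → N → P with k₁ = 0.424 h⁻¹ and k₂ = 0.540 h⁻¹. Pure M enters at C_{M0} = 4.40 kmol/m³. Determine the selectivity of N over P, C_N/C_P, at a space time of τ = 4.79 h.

0.308

The intermediate concentration in a first-order A→B→C sequence is C_N = k₁C_{M0}(e^(−k₁τ) − e^(−k₂τ))/(k₂−k₁).
e^(−k₁τ) = e^(−0.424×4.79) = e^(−2.031) = 0.1312; e^(−k₂τ) = e^(−2.587) = 0.07528.
C_N = 0.424×4.40/(0.540−0.424) × (0.1312−0.07528) = 16.08×0.05593 = 0.8996 kmol/m³.
C_M = C_{M0}e^(−k₁τ) = 0.5773 kmol/m³, so C_P = C_{M0}−C_M−C_N = 2.923 kmol/m³; C_N/C_P = 0.308.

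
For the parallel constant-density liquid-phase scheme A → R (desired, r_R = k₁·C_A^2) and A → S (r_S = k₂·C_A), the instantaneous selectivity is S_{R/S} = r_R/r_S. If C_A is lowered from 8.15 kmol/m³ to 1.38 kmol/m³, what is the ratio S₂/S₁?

0.169

S_{R/S} = (k₁/k₂)·C_A, so S₂/S₁ = (C_{A,2}/C_{A,1}).
= 1.38/8.15 = 0.169.
Selectivity toward R falls as C_A falls — high-concentration operation is favoured.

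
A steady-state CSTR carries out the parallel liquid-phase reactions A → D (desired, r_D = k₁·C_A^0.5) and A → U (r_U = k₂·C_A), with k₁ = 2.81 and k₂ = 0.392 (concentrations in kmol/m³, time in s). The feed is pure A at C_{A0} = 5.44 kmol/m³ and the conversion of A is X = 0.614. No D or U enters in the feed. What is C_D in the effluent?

Exit C_A = C_{A0}(1−X) = 5.44×0.386 = 2.100 kmol/m³.
A CSTR operates uniformly at the exit composition, giving r_D = 4.072 and r_U = 0.8231 (each k·C_A^n at C_A = 2.100).
Fraction of consumed A going to D: r_D/(r_D+r_U) = 0.8318.
C_D = 0.8318·C_{A0}·X = 0.8318×5.44×0.614 = 2.78 kmol/m³.

2.78 kmol/m³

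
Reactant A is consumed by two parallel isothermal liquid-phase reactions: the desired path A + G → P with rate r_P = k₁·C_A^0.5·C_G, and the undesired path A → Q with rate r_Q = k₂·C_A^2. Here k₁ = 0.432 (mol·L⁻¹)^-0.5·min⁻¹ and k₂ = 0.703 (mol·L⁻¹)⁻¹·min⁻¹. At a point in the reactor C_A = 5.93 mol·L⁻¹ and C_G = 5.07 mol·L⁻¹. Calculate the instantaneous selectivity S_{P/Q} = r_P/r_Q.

0.216

S_{P/Q} = r_P/r_Q = (k₁·C_A^0.5·C_G)/(k₂·C_A^2) = (k₁/k₂)·C_A^-1.5·C_G.
= (0.432×5.930^0.5×5.070) / (0.703×5.930^2) = 5.334/24.72 = 0.216.
The undesired path is higher order in A, so low C_A (CSTR or dilute feed) favours P.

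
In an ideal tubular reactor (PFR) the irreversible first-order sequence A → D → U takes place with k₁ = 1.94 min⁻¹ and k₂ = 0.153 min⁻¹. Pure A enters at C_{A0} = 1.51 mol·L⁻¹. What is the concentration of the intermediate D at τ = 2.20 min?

The intermediate concentration in a first-order A→B→C sequence is C_D = k₁C_{A0}(e^(−k₁τ) − e^(−k₂τ))/(k₂−k₁).
e^(−k₁τ) = e^(−1.94×2.20) = e^(−4.268) = 0.01401; e^(−k₂τ) = e^(−0.3366) = 0.7142.
C_D = 1.94×1.51/(0.153−1.94) × (0.01401−0.7142) = (-1.639)×(-0.7002) = 1.148 mol·L⁻¹.

1.15 mol·L⁻¹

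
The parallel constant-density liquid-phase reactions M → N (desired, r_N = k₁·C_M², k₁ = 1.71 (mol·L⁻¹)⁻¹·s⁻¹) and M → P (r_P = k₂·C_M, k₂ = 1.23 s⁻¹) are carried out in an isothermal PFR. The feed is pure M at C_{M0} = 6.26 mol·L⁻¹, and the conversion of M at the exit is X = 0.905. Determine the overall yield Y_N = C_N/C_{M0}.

C_M = C_{M0}(1−X) = 0.5947 mol·L⁻¹.
Along a PFR/batch, dC_P/dC_M = −r_P/(r_N+r_P) = −k₂/(k₂+k₁·C_M).
Integrating from C_{M0} to C_M: C_P = (1.23/1.71)·ln[(1.23+1.71·6.26)/(1.23+1.71·0.595)] = 0.7193·ln(11.93/2.247) = 1.201 mol·L⁻¹.
Then C_N = (C_{M0}−C_M) − C_P = 5.665 − 1.201 = 4.464 mol·L⁻¹.
Y_N = C_N/C_{M0} = 4.464/6.26 = 0.713.

0.713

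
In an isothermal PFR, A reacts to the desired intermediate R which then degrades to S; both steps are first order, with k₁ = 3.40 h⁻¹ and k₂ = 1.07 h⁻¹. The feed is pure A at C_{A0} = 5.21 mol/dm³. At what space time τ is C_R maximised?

Setting dC_R/dτ = 0 gives τ_opt = ln(k₂/k₁)/(k₂−k₁).
= ln(1.07/3.40)/(1.07−3.40) = ln(0.3147)/-2.330 = -1.156/-2.330 = 0.496 h.

0.496 h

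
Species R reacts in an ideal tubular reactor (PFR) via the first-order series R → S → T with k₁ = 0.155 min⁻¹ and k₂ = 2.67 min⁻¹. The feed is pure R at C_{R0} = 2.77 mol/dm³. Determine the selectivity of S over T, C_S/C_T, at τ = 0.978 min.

The intermediate concentration in a first-order A→B→C sequence is C_S = k₁C_{R0}(e^(−k₁τ) − e^(−k₂τ))/(k₂−k₁).
e^(−k₁τ) = e^(−0.155×0.978) = e^(−0.1516) = 0.8593; e^(−k₂τ) = e^(−2.611) = 0.07344.
C_S = 0.155×2.77/(2.67−0.155) × (0.8593−0.07344) = 0.1707×0.7859 = 0.1342 mol/dm³.
C_R = C_{R0}e^(−k₁τ) = 2.380 mol/dm³, so C_T = C_{R0}−C_R−C_S = 0.2555 mol/dm³; C_S/C_T = 0.525.

0.525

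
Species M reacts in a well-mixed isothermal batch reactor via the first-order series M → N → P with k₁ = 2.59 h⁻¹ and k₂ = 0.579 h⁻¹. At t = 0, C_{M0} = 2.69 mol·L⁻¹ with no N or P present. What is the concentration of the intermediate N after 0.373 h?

1.47 mol·L⁻¹

Solving the coupled first-order balances gives C_N(t) = [k₁/(k₂−k₁)]·C_{M0}·(e^(−k₁t) − e^(−k₂t)).
e^(−k₁t) = e^(−2.59×0.373) = e^(−0.9661) = 0.3806; e^(−k₂t) = e^(−0.2160) = 0.8058.
C_N = 2.59×2.69/(0.579−2.59) × (0.3806−0.8058) = (-3.464)×(-0.4252) = 1.473 mol·L⁻¹.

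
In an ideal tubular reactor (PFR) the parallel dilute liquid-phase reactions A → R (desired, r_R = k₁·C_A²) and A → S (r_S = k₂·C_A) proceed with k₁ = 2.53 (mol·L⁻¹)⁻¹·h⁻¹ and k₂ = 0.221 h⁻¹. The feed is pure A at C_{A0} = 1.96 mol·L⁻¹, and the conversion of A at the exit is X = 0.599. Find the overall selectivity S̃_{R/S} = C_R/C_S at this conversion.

14.8

C_A = C_{A0}(1−X) = 0.7860 mol·L⁻¹.
Along a PFR/batch, dC_S/dC_A = −r_S/(r_R+r_S) = −k₂/(k₂+k₁·C_A).
Integrating from C_{A0} to C_A: C_S = (0.221/2.53)·ln[(0.221+2.53·1.96)/(0.221+2.53·0.786)] = 0.08735·ln(5.180/2.209) = 0.07442 mol·L⁻¹.
Then C_R = (C_{A0}−C_A) − C_S = 1.174 − 0.07442 = 1.100 mol·L⁻¹.
S̃_{R/S} = C_R/C_S = 1.100/0.07442 = 14.8.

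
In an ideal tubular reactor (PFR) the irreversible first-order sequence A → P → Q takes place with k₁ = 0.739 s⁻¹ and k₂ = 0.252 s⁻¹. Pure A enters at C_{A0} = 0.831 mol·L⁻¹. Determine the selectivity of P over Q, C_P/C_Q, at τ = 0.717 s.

9.82

The intermediate concentration in a first-order A→B→C sequence is C_P = k₁C_{A0}(e^(−k₁τ) − e^(−k₂τ))/(k₂−k₁).
e^(−k₁τ) = e^(−0.739×0.717) = e^(−0.5299) = 0.5887; e^(−k₂τ) = e^(−0.1807) = 0.8347.
C_P = 0.739×0.831/(0.252−0.739) × (0.5887−0.8347) = (-1.261)×(-0.2460) = 0.3102 mol·L⁻¹.
C_A = C_{A0}e^(−k₁τ) = 0.4892 mol·L⁻¹, so C_Q = C_{A0}−C_A−C_P = 0.03158 mol·L⁻¹; C_P/C_Q = 9.82.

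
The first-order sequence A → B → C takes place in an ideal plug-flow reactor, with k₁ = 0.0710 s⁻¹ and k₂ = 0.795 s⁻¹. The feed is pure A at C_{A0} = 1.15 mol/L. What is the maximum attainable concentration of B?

0.0810 mol/L

At the optimum, C_{B,max}/C_{A0} = (k₁/k₂)^[k₂/(k₂−k₁)].
= (0.0710/0.795)^(0.795/(0.795−0.0710)) = (0.08931)^(1.098) = 0.07047.
C_{B,max} = 0.07047×1.15 = 0.0810 mol/L.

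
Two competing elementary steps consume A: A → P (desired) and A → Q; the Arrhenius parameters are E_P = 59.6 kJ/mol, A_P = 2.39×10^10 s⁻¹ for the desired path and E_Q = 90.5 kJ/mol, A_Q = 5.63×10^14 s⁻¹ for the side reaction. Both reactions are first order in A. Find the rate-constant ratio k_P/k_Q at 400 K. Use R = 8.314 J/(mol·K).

Since both paths have the same order in A, the concentration cancels and S_{P/Q} = k_P/k_Q = (A_P/A_Q)·exp[(E_Q−E_P)/(RT)].
(E_Q−E_P)/(RT) = (90.5−59.6)×10³/(8.314×400) = 30900/3326 = 9.292.
k_P/k_Q = (2.39×10^10/5.63×10^14)·exp(9.292) = 4.245×10^-5 × 10846 = 0.460.

0.460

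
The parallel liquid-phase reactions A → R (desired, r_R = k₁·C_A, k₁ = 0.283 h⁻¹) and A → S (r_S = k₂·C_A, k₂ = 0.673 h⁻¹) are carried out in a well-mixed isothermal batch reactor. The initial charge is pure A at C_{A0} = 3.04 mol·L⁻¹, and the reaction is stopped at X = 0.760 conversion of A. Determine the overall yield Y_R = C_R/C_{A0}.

C_A = C_{A0}(1−X) = 0.7296 mol·L⁻¹.
Both paths are first order in A, so the instantaneous fraction to R is constant: dC_R/d(−C_A) = k₁/(k₁+k₂) = 0.2960.
C_R = 0.2960·(C_{A0}−C_A) = 0.2960×2.310 = 0.684 mol·L⁻¹.
Y_R = C_R/C_{A0} = 0.6839/3.04 = 0.225.

0.225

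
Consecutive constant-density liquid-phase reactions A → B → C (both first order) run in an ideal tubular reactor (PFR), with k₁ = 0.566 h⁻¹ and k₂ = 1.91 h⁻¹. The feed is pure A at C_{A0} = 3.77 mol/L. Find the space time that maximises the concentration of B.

0.905 h

For first-order series the maximum of C_B occurs at τ_opt = ln(k₂/k₁)/(k₂−k₁).
= ln(1.91/0.566)/(1.91−0.566) = ln(3.375)/1.344 = 1.216/1.344 = 0.905 h.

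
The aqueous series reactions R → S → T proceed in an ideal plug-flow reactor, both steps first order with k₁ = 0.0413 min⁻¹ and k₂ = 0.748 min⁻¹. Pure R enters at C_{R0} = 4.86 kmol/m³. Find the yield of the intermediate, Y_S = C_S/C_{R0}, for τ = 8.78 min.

For first-order series with pure R initially, C_S(τ) = k₁C_{R0}/(k₂−k₁)·(e^(−k₁τ) − e^(−k₂τ)).
e^(−k₁τ) = e^(−0.0413×8.78) = e^(−0.3626) = 0.6959; e^(−k₂τ) = e^(−6.567) = 0.001405.
C_S = 0.0413×4.86/(0.748−0.0413) × (0.6959−0.001405) = 0.2840×0.6944 = 0.1972 kmol/m³.
Y_S = C_S/C_{R0} = 0.1972/4.86 = 0.0406.

0.0406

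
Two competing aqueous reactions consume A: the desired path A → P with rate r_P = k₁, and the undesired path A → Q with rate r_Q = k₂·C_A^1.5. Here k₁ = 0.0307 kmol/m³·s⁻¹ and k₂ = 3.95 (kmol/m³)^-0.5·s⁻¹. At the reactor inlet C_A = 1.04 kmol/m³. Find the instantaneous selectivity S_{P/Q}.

S_{P/Q} = r_P/r_Q = (k₁)/(k₂·C_A^1.5) = (k₁/k₂)·C_A^-1.5.
= (0.0307) / (3.95×1.040^1.5) = 0.03070/4.189 = 0.00733.
The undesired path is higher order in A, so low C_A (CSTR or dilute feed) favours P.

0.00733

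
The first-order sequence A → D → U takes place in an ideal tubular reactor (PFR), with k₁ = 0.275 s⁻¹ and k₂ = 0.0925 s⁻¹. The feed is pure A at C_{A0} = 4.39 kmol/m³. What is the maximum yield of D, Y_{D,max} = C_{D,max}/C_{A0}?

0.576

At the optimum, C_{D,max}/C_{A0} = (k₁/k₂)^[k₂/(k₂−k₁)].
= (0.275/0.0925)^(0.0925/(0.0925−0.275)) = (2.973)^(-0.5068) = 0.5757.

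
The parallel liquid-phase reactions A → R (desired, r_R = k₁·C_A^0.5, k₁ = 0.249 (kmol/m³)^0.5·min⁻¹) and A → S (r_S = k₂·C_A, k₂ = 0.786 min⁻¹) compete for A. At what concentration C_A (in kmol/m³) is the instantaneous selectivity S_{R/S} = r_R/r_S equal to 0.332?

S_{R/S} = (k₁/k₂)·C_A^-0.5 ⇒ C_A = (S·k₂/k₁)^(-2).
= (0.332×0.786/0.249)^(-2) = (1.048)^(-2) = 0.910 kmol/m³.

0.910 kmol/m³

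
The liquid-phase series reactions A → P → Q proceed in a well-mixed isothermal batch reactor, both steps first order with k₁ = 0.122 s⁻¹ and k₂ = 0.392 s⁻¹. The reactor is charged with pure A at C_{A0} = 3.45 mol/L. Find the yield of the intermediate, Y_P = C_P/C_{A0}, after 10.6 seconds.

0.117

Solving the coupled first-order balances gives C_P(t) = [k₁/(k₂−k₁)]·C_{A0}·(e^(−k₁t) − e^(−k₂t)).
e^(−k₁t) = e^(−0.122×10.6) = e^(−1.293) = 0.2744; e^(−k₂t) = e^(−4.155) = 0.01568.
C_P = 0.122×3.45/(0.392−0.122) × (0.2744−0.01568) = 1.559×0.2587 = 0.4033 mol/L.
Y_P = C_P/C_{A0} = 0.4033/3.45 = 0.117.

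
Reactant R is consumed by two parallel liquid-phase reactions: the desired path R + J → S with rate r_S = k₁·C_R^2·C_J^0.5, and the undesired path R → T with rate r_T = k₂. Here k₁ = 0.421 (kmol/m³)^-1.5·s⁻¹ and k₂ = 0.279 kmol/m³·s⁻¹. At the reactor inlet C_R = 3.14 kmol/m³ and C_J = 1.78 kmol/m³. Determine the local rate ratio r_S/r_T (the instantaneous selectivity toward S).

S_{S/T} = r_S/r_T = (k₁·C_R^2·C_J^0.5)/(k₂) = (k₁/k₂)·C_R^2·C_J^0.5.
= (0.421×3.140^2×1.780^0.5) / (0.279) = 5.538/0.2790 = 19.8.
Since the desired path is higher order in R, keeping C_R high (PFR or concentrated feed) favours S.

19.8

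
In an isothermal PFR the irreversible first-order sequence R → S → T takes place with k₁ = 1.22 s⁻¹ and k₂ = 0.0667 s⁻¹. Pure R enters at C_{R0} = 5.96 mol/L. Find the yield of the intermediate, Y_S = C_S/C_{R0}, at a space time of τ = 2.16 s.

0.840

Solving the coupled first-order balances gives C_S(τ) = [k₁/(k₂−k₁)]·C_{R0}·(e^(−k₁τ) − e^(−k₂τ)).
e^(−k₁τ) = e^(−1.22×2.16) = e^(−2.635) = 0.07170; e^(−k₂τ) = e^(−0.1441) = 0.8658.
C_S = 1.22×5.96/(0.0667−1.22) × (0.07170−0.8658) = (-6.305)×(-0.7941) = 5.007 mol/L.
Y_S = C_S/C_{R0} = 5.007/5.96 = 0.840.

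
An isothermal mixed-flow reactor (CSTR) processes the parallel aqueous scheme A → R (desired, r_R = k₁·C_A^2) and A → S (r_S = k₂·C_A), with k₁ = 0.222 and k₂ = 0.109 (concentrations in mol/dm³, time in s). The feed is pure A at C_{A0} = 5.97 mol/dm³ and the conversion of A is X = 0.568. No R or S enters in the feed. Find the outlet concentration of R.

Exit C_A = C_{A0}(1−X) = 5.97×0.432 = 2.579 mol/dm³.
A CSTR operates uniformly at the exit composition, giving r_R = 1.477 and r_S = 0.2811 (each k·C_A^n at C_A = 2.579).
Fraction of consumed A going to R: r_R/(r_R+r_S) = 0.8401.
C_R = 0.8401·C_{A0}·X = 0.8401×5.97×0.568 = 2.85 mol/dm³.

2.85 mol/dm³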